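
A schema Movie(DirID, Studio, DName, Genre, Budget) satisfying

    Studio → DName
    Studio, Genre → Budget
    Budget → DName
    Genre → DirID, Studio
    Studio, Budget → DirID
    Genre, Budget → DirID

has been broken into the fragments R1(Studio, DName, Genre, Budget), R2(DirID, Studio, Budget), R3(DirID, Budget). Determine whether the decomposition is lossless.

Yes

Chase test. Columns are DirID, Studio, DName, Genre, Budget; row i has aⱼ where attribute j ∈ Ri, else bᵢⱼ.
Initial tableau (one row per fragment):
  row 1: b11 a2 a3 a4 a5
  row 2: a1 a2 b23 b24 a5
  row 3: a1 b32 b33 b34 a5
Rows 1 and 2 agree on Studio; apply Studio→DName and equate their DName entries.
Rows 1 and 3 agree on Budget; apply Budget→DName and equate their DName entries.
Rows 1 and 2 agree on Studio, Budget; apply Studio, Budget→DirID and equate their DirID entries.
Row 1 is now all distinguished symbols — the join is lossless.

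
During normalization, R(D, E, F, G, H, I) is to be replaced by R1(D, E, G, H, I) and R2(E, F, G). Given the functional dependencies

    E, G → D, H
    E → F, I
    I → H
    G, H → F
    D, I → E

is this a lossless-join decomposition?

Common attributes: R1 ∩ R2 = {E, G}.
Closure of {E, G}: E, G → D, H applies, adding D, H; E → F, I applies, adding F, I. So (E, G)⁺ = {D, E, F, G, H, I}.
This closure contains every attribute of R1, so R1 ∩ R2 → R1. The join is lossless.

Yes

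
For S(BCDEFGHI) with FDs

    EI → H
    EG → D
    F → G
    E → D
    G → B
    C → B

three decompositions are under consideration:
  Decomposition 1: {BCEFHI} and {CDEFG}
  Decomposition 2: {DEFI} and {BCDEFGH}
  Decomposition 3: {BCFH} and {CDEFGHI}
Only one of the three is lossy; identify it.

Decomposition 1: common = {CEF}, closure = {BCDEFG} → lossless.
Decomposition 2: common = {DEF}, closure = {BDEFG} → lossy.
Decomposition 3: common = {CFH}, closure = {BCFGH} → lossless.

Decomposition 2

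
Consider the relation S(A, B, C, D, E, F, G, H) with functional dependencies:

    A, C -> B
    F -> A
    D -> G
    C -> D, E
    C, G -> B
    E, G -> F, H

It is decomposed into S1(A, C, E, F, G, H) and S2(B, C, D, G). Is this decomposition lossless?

Yes

Common attributes: S1 ∩ S2 = {C, G}.
Closure of {C, G}: C → D, E applies, adding D, E; C, G → B applies, adding B; E, G → F, H applies, adding F, H; F → A applies, adding A. So (C, G)⁺ = {A, B, C, D, E, F, G, H}.
This closure contains every attribute of S1, so S1 ∩ S2 → S1. The join is lossless.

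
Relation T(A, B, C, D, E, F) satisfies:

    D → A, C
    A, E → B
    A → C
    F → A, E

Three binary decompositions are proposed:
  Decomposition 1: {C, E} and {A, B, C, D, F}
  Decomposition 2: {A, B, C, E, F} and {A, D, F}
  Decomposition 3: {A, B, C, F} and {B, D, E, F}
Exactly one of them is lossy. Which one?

Decomposition 1

Decomposition 1: common = {C}, closure = {C} → lossy.
Decomposition 2: common = {A, F}, closure = {A, B, C, E, F} → lossless.
Decomposition 3: common = {B, F}, closure = {A, B, C, E, F} → lossless.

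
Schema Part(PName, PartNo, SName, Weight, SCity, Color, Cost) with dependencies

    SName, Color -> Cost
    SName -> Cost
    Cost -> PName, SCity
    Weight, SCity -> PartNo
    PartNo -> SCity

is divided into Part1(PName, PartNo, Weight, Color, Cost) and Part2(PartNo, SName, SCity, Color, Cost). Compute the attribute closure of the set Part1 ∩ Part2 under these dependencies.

Part1 ∩ Part2 = {PartNo, Color, Cost}.
Cost → PName, SCity applies, adding PName, SCity
Closure: {PName, PartNo, SCity, Color, Cost}.

PName, PartNo, SCity, Color, Cost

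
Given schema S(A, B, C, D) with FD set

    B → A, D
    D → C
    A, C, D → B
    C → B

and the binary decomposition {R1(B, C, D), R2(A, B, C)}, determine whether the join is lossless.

Yes

Common attributes: R1 ∩ R2 = {B, C}.
Closure of {B, C}: B → A, D applies, adding A, D. So (B, C)⁺ = {A, B, C, D}.
This closure contains every attribute of R1, so R1 ∩ R2 → R1. The join is lossless.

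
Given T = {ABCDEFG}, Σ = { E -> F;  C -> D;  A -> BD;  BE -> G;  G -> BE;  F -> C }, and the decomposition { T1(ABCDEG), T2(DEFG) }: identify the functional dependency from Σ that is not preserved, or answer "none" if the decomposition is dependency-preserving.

F -> C

Check F → C: no single fragment contains all of {CF}, and the restricted closure of {F} across the fragments never reaches {C}.
E → F is preserved.
C → D is preserved.
A → BD is preserved.
BE → G is preserved.
G → BE is preserved.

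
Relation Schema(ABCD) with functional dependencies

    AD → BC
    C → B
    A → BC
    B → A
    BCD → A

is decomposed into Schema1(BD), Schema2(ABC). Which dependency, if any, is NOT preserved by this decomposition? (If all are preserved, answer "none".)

AD → BC: restricted closure across fragments reaches BC.
C → B lies within Schema2.
A → BC lies within Schema2.
B → A lies within Schema2.
BCD → A: restricted closure across fragments reaches A.
Every dependency is enforceable on the fragments, so the decomposition is dependency-preserving.

none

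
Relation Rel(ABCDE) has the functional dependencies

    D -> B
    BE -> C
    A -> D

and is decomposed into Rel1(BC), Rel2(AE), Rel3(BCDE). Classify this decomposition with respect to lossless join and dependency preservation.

Lossless test (chase): applying each FD to every pair of rows produces no changes in the tableau, so no row becomes fully distinguished — the join is lossy.
Dependency preservation: the restricted closure of {A} across the fragments never reaches {D}, so A → D cannot be enforced without a join — not preserved.

lossy and not dependency-preserving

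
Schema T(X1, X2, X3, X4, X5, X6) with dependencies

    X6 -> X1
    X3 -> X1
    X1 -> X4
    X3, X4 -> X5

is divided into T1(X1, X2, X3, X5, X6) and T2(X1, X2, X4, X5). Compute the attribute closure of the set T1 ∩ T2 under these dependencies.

X1, X2, X4, X5

T1 ∩ T2 = {X1, X2, X5}.
X1 → X4 applies, adding X4
Closure: {X1, X2, X4, X5}.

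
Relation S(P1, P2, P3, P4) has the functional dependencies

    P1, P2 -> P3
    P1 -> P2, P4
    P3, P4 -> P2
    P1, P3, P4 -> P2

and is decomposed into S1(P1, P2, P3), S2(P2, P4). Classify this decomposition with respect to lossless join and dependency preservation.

Lossless test: (P2)⁺ = {P2}, which is a superkey of neither fragment — lossy.
Dependency preservation: the restricted closure of {P1} across the fragments never reaches {P2, P4}, so P1 → P2, P4 cannot be enforced without a join — not preserved.

lossy and not dependency-preserving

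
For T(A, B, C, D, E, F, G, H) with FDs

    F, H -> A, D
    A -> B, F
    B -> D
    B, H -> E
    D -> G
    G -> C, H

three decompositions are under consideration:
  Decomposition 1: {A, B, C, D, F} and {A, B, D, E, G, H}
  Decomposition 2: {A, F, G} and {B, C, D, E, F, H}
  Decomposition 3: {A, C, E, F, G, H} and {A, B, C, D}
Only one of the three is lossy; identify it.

Decomposition 2

Decomposition 1: common = {A, B, D}, closure = {A, B, C, D, E, F, G, H} → lossless.
Decomposition 2: common = {F}, closure = {F} → lossy.
Decomposition 3: common = {A, C}, closure = {A, B, C, D, E, F, G, H} → lossless.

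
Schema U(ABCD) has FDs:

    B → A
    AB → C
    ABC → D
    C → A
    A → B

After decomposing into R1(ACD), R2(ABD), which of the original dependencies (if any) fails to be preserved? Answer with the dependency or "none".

B → A lies within R2.
AB → C: restricted closure across fragments reaches C.
ABC → D: restricted closure across fragments reaches D.
C → A lies within R1.
A → B lies within R2.
Every dependency is enforceable on the fragments, so the decomposition is dependency-preserving.

none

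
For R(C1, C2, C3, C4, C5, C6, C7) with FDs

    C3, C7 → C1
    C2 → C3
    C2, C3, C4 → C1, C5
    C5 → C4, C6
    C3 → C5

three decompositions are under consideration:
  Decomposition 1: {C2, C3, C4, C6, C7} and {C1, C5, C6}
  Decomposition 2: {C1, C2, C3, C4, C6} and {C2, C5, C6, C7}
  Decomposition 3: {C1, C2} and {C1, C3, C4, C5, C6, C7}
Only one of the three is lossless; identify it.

Decomposition 1: common = {C6}, closure = {C6} → lossy.
Decomposition 2: common = {C2, C6}, closure = {C1, C2, C3, C4, C5, C6} → lossless.
Decomposition 3: common = {C1}, closure = {C1} → lossy.

Decomposition 2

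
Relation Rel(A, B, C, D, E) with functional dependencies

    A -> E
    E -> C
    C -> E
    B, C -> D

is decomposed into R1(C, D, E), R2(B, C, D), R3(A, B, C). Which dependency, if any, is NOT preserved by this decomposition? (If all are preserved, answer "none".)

A → E: restricted closure across fragments reaches E.
E → C lies within R1.
C → E lies within R1.
B, C → D lies within R2.
Every dependency is enforceable on the fragments, so the decomposition is dependency-preserving.

none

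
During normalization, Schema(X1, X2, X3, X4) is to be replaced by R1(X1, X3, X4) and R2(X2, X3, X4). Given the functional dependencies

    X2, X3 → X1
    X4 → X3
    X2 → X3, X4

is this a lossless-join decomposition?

No

Common attributes: R1 ∩ R2 = {X3, X4}.
No dependency enlarges {X3, X4}, so (X3, X4)⁺ = {X3, X4}.
The closure contains neither all of R1 = {X1, X3, X4} nor all of R2 = {X2, X3, X4}, so the common attributes are not a superkey of either fragment. The join is lossy.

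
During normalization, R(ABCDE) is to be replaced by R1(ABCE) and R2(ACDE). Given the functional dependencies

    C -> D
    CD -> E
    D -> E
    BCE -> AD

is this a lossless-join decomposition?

Yes

Common attributes: R1 ∩ R2 = {ACE}.
Closure of {ACE}: C → D applies, adding D. So (ACE)⁺ = {ACDE}.
This closure contains every attribute of R2, so R1 ∩ R2 → R2. The join is lossless.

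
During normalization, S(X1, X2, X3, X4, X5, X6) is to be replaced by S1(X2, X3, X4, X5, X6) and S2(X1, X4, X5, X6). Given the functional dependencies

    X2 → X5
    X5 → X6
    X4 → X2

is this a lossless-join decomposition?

No

Common attributes: S1 ∩ S2 = {X4, X5, X6}.
Closure of {X4, X5, X6}: X4 → X2 applies, adding X2. So (X4, X5, X6)⁺ = {X2, X4, X5, X6}.
The closure contains neither all of S1 = {X2, X3, X4, X5, X6} nor all of S2 = {X1, X4, X5, X6}, so the common attributes are not a superkey of either fragment. The join is lossy.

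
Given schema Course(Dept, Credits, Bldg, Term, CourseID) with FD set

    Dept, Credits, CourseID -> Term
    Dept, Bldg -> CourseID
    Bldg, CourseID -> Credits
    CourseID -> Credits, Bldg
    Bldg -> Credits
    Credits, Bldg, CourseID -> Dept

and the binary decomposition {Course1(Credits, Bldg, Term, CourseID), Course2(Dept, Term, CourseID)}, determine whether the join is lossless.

Yes

Common attributes: Course1 ∩ Course2 = {Term, CourseID}.
Closure of {Term, CourseID}: CourseID → Credits, Bldg applies, adding Credits, Bldg; Credits, Bldg, CourseID → Dept applies, adding Dept. So (Term, CourseID)⁺ = {Dept, Credits, Bldg, Term, CourseID}.
This closure contains every attribute of Course1, so Course1 ∩ Course2 → Course1. The join is lossless.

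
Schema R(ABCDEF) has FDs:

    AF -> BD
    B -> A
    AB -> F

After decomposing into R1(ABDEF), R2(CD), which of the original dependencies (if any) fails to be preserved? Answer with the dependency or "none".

AF → BD lies within R1.
B → A lies within R1.
AB → F lies within R1.
Every dependency is enforceable on the fragments, so the decomposition is dependency-preserving.

none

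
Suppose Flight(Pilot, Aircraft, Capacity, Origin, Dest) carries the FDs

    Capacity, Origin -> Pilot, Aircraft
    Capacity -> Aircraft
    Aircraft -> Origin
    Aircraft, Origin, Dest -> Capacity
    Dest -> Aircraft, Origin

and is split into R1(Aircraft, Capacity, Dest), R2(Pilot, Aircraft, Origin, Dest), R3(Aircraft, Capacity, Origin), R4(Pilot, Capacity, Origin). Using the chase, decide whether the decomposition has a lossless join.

Chase test. Columns are Pilot, Aircraft, Capacity, Origin, Dest; row i has aⱼ where attribute j ∈ Ri, else bᵢⱼ.
Initial tableau (one row per fragment):
  row 1: b11 a2 a3 b14 a5
  row 2: a1 a2 b23 a4 a5
  row 3: b31 a2 a3 a4 b35
  row 4: a1 b42 a3 a4 b45
Rows 3 and 4 agree on Capacity, Origin; apply Capacity, Origin→Pilot, Aircraft and equate their Pilot, Aircraft entries.
Rows 1 and 2 agree on Aircraft; apply Aircraft→Origin and equate their Origin entries.
Rows 1 and 2 agree on Aircraft, Origin, Dest; apply Aircraft, Origin, Dest→Capacity and equate their Capacity entries.
Rows 1 and 2 agree on Capacity, Origin; apply Capacity, Origin→Pilot, Aircraft and equate their Pilot, Aircraft entries.
Row 1 is now all distinguished symbols — the join is lossless.

Yes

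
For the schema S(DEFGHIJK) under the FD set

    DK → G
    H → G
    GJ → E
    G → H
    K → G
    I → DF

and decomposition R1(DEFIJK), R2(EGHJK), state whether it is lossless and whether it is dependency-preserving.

Lossless test: (EJK)⁺ = {EGHJK}, which contains all of one fragment — lossless.
Dependency preservation: DK → G is not contained in any single fragment, but the restricted closure of its left-hand side across the fragments still reaches the right-hand side; the remaining FDs each lie inside some fragment. All dependencies are preserved.

lossless and dependency-preserving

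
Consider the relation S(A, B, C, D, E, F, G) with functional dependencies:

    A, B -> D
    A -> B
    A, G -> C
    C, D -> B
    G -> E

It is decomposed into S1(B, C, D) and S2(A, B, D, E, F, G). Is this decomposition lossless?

No

Common attributes: S1 ∩ S2 = {B, D}.
No dependency enlarges {B, D}, so (B, D)⁺ = {B, D}.
The closure contains neither all of S1 = {B, C, D} nor all of S2 = {A, B, D, E, F, G}, so the common attributes are not a superkey of either fragment. The join is lossy.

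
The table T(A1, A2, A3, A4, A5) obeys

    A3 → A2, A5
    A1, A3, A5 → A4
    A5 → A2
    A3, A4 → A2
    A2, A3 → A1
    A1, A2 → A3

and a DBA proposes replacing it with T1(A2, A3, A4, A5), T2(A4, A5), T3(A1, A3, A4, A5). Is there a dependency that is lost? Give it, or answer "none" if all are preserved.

Check A1, A2 → A3: no single fragment contains all of {A1, A2, A3}, and the restricted closure of {A1, A2} across the fragments never reaches {A3}.
A3 → A2, A5 is preserved.
A1, A3, A5 → A4 is preserved.
A5 → A2 is preserved.
A3, A4 → A2 is preserved.
A2, A3 → A1 is preserved.

A1, A2 → A3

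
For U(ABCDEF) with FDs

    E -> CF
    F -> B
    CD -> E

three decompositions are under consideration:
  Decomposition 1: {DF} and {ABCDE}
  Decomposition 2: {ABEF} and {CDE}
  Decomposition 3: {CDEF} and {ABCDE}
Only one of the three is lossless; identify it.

Decomposition 1: common = {D}, closure = {D} → lossy.
Decomposition 2: common = {E}, closure = {BCEF} → lossy.
Decomposition 3: common = {CDE}, closure = {BCDEF} → lossless.

Decomposition 3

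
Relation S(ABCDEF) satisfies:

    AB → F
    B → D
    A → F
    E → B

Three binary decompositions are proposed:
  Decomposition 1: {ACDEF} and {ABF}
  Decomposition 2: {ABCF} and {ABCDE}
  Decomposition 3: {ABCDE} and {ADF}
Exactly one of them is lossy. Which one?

Decomposition 1: common = {AF}, closure = {AF} → lossy.
Decomposition 2: common = {ABC}, closure = {ABCDF} → lossless.
Decomposition 3: common = {AD}, closure = {ADF} → lossless.

Decomposition 1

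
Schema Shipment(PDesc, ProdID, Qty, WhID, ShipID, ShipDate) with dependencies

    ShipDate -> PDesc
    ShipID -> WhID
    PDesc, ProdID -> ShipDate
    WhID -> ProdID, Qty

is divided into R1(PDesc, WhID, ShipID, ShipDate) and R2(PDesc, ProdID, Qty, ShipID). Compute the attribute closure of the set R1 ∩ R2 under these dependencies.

PDesc, ProdID, Qty, WhID, ShipID, ShipDate

R1 ∩ R2 = {PDesc, ShipID}.
ShipID → WhID applies, adding WhID
WhID → ProdID, Qty applies, adding ProdID, Qty
PDesc, ProdID → ShipDate applies, adding ShipDate
Closure: {PDesc, ProdID, Qty, WhID, ShipID, ShipDate}.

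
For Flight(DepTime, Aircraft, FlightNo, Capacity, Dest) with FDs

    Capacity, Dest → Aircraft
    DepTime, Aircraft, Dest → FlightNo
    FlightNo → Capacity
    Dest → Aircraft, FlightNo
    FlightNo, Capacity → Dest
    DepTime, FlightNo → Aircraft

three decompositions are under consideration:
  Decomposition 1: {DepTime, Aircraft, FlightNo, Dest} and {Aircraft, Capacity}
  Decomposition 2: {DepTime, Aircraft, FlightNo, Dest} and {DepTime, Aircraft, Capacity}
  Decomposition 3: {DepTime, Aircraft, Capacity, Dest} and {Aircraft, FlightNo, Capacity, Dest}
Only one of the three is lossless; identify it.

Decomposition 1: common = {Aircraft}, closure = {Aircraft} → lossy.
Decomposition 2: common = {DepTime, Aircraft}, closure = {DepTime, Aircraft} → lossy.
Decomposition 3: common = {Aircraft, Capacity, Dest}, closure = {Aircraft, FlightNo, Capacity, Dest} → lossless.

Decomposition 3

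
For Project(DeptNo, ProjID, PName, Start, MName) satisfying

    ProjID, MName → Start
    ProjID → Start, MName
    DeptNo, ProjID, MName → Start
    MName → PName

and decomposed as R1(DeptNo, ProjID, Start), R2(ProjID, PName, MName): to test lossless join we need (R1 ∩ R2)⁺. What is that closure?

ProjID, PName, Start, MName

R1 ∩ R2 = {ProjID}.
ProjID → Start, MName applies, adding Start, MName
MName → PName applies, adding PName
Closure: {ProjID, PName, Start, MName}.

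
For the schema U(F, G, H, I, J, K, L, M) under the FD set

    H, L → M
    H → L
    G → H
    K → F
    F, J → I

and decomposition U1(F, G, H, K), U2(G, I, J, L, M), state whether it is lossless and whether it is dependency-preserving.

Lossless test: (G)⁺ = {G, H, L, M}, which is a superkey of neither fragment — lossy.
Dependency preservation: the restricted closure of {H, L} across the fragments never reaches {M}, so H, L → M cannot be enforced without a join — not preserved.

lossy and not dependency-preserving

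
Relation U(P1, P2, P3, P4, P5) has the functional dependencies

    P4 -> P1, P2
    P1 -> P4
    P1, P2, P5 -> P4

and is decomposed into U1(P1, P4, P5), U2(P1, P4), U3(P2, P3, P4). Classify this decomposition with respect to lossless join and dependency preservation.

Lossless test (chase): Rows 1 and 2 agree on P4; apply P4→P1, P2 and equate their P1, P2 entries. Rows 1 and 3 agree on P4; apply P4→P1, P2 and equate their P1, P2 entries. No row becomes fully distinguished — the join is lossy.
Dependency preservation: P4 → P1, P2; P1, P2, P5 → P4 are not contained in any single fragment, but the restricted closure of each left-hand side across the fragments still reaches the right-hand side; the remaining FDs each lie inside some fragment. All dependencies are preserved.

lossy but dependency-preserving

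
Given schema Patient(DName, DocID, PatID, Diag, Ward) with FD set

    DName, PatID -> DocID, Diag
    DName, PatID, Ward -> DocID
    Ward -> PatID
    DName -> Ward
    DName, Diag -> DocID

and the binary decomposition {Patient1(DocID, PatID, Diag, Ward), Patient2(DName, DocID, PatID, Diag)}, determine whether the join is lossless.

No

Common attributes: Patient1 ∩ Patient2 = {DocID, PatID, Diag}.
No dependency enlarges {DocID, PatID, Diag}, so (DocID, PatID, Diag)⁺ = {DocID, PatID, Diag}.
The closure contains neither all of Patient1 = {DocID, PatID, Diag, Ward} nor all of Patient2 = {DName, DocID, PatID, Diag}, so the common attributes are not a superkey of either fragment. The join is lossy.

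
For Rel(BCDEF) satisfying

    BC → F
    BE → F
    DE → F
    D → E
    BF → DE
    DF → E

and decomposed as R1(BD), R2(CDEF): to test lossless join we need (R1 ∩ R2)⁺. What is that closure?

DEF

R1 ∩ R2 = {D}.
D → E applies, adding E
DE → F applies, adding F
Closure: {DEF}.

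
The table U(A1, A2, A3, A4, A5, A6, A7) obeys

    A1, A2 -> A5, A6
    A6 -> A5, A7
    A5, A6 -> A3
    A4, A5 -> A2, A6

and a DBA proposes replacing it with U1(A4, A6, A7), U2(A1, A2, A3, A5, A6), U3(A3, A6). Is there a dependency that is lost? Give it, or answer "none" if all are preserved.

Check A4, A5 → A2, A6: no single fragment contains all of {A2, A4, A5, A6}, and the restricted closure of {A4, A5} across the fragments never reaches {A2, A6}.
A1, A2 → A5, A6 is preserved.
A6 → A5, A7 is preserved.
A5, A6 → A3 is preserved.

A4, A5 -> A2, A6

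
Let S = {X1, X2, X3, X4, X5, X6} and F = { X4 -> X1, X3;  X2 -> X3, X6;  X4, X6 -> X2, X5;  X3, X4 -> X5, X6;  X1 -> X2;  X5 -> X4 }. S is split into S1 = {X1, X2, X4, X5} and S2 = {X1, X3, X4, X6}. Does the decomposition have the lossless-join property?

Yes

Common attributes: S1 ∩ S2 = {X1, X4}.
Closure of {X1, X4}: X4 → X1, X3 applies, adding X3; X3, X4 → X5, X6 applies, adding X5, X6; X1 → X2 applies, adding X2. So (X1, X4)⁺ = {X1, X2, X3, X4, X5, X6}.
This closure contains every attribute of S1, so S1 ∩ S2 → S1. The join is lossless.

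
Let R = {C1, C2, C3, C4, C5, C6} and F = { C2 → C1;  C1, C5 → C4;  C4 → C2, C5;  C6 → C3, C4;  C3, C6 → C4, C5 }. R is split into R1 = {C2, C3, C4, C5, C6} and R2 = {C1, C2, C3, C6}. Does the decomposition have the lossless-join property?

Yes

Common attributes: R1 ∩ R2 = {C2, C3, C6}.
Closure of {C2, C3, C6}: C2 → C1 applies, adding C1; C6 → C3, C4 applies, adding C4; C3, C6 → C4, C5 applies, adding C5. So (C2, C3, C6)⁺ = {C1, C2, C3, C4, C5, C6}.
This closure contains every attribute of R1, so R1 ∩ R2 → R1. The join is lossless.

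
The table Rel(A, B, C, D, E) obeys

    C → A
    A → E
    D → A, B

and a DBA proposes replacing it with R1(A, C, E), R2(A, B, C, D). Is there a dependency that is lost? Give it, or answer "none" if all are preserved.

C → A lies within R1.
A → E lies within R1.
D → A, B lies within R2.
Every dependency is enforceable on the fragments, so the decomposition is dependency-preserving.

none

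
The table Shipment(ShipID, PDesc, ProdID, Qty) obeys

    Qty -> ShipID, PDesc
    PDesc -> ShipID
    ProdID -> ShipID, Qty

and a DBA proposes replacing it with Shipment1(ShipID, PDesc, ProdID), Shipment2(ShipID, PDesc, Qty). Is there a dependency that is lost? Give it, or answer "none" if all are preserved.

ProdID -> ShipID, Qty

Check ProdID → ShipID, Qty: no single fragment contains all of {ShipID, ProdID, Qty}, and the restricted closure of {ProdID} across the fragments never reaches {ShipID, Qty}.
Qty → ShipID, PDesc is preserved.
PDesc → ShipID is preserved.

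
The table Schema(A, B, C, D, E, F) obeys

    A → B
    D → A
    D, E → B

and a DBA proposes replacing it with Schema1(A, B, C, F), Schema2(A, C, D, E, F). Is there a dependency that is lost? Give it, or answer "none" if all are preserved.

A → B lies within Schema1.
D → A lies within Schema2.
D, E → B: restricted closure across fragments reaches B.
Every dependency is enforceable on the fragments, so the decomposition is dependency-preserving.

none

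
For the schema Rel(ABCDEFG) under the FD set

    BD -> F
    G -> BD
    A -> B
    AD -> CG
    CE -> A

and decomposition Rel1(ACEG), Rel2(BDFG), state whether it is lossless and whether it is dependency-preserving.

Lossless test: (G)⁺ = {BDFG}, which contains all of one fragment — lossless.
Dependency preservation: the restricted closure of {A} across the fragments never reaches {B}, so A → B cannot be enforced without a join — not preserved.

lossless but not dependency-preserving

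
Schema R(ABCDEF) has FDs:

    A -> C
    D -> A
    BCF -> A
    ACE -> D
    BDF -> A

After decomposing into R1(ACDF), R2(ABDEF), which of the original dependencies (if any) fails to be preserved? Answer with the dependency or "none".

BCF -> A

Check BCF → A: no single fragment contains all of {ABCF}, and the restricted closure of {BCF} across the fragments never reaches {A}.
A → C is preserved.
D → A is preserved.
ACE → D is preserved.
BDF → A is preserved.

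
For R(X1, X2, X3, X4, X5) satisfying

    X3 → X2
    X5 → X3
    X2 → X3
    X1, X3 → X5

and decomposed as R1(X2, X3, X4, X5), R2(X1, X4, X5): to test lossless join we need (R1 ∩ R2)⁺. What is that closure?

R1 ∩ R2 = {X4, X5}.
X5 → X3 applies, adding X3
X3 → X2 applies, adding X2
Closure: {X2, X3, X4, X5}.

X2, X3, X4, X5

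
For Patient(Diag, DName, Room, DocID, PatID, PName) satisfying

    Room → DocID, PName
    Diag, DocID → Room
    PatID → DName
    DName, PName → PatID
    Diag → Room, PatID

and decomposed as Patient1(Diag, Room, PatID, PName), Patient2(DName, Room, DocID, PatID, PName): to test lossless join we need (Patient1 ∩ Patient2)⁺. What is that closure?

Patient1 ∩ Patient2 = {Room, PatID, PName}.
Room → DocID, PName applies, adding DocID
PatID → DName applies, adding DName
Closure: {DName, Room, DocID, PatID, PName}.

DName, Room, DocID, PatID, PName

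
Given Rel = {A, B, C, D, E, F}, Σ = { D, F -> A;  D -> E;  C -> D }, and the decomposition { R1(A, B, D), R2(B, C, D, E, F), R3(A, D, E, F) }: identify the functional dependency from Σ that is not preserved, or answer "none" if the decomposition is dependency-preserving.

D, F → A lies within R3.
D → E lies within R2.
C → D lies within R2.
Every dependency is enforceable on the fragments, so the decomposition is dependency-preserving.

none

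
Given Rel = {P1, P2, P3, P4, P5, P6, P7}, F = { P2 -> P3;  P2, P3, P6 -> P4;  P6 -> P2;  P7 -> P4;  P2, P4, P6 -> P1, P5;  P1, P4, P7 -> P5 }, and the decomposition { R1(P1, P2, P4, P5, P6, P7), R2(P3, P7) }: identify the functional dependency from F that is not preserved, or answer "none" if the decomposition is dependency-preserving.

Check P2 → P3: no single fragment contains all of {P2, P3}, and the restricted closure of {P2} across the fragments never reaches {P3}.
P2, P3, P6 → P4 is preserved.
P6 → P2 is preserved.
P7 → P4 is preserved.
P2, P4, P6 → P1, P5 is preserved.
P1, P4, P7 → P5 is preserved.

P2 -> P3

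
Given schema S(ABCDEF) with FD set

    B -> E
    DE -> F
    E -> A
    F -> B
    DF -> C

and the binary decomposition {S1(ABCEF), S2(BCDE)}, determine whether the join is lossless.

Common attributes: S1 ∩ S2 = {BCE}.
Closure of {BCE}: E → A applies, adding A. So (BCE)⁺ = {ABCE}.
The closure contains neither all of S1 = {ABCEF} nor all of S2 = {BCDE}, so the common attributes are not a superkey of either fragment. The join is lossy.

No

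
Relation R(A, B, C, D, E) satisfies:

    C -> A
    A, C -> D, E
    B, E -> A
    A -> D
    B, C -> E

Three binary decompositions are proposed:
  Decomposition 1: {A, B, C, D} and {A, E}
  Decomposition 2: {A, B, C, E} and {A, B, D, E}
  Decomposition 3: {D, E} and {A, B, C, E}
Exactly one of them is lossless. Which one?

Decomposition 1: common = {A}, closure = {A, D} → lossy.
Decomposition 2: common = {A, B, E}, closure = {A, B, D, E} → lossless.
Decomposition 3: common = {E}, closure = {E} → lossy.

Decomposition 2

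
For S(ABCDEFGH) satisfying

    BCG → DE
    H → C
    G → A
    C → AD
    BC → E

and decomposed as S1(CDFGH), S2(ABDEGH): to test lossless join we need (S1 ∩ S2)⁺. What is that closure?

ACDGH

S1 ∩ S2 = {DGH}.
H → C applies, adding C
G → A applies, adding A
Closure: {ACDGH}.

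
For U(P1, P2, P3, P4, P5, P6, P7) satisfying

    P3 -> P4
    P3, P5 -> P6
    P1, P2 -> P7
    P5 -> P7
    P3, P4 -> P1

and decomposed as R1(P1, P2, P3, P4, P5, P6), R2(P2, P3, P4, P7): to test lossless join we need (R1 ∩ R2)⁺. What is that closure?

R1 ∩ R2 = {P2, P3, P4}.
P3, P4 → P1 applies, adding P1
P1, P2 → P7 applies, adding P7
Closure: {P1, P2, P3, P4, P7}.

P1, P2, P3, P4, P7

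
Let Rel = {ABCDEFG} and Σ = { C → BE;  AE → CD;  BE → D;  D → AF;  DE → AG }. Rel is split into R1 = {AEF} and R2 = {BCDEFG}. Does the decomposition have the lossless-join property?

No

Common attributes: R1 ∩ R2 = {EF}.
No dependency enlarges {EF}, so (EF)⁺ = {EF}.
The closure contains neither all of R1 = {AEF} nor all of R2 = {BCDEFG}, so the common attributes are not a superkey of either fragment. The join is lossy.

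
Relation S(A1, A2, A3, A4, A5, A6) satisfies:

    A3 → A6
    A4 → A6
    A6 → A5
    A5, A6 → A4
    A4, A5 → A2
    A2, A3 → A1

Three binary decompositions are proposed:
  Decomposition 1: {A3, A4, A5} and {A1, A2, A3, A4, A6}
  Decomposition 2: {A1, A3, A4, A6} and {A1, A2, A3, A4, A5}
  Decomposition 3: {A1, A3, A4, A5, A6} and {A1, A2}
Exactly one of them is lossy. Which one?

Decomposition 1: common = {A3, A4}, closure = {A1, A2, A3, A4, A5, A6} → lossless.
Decomposition 2: common = {A1, A3, A4}, closure = {A1, A2, A3, A4, A5, A6} → lossless.
Decomposition 3: common = {A1}, closure = {A1} → lossy.

Decomposition 3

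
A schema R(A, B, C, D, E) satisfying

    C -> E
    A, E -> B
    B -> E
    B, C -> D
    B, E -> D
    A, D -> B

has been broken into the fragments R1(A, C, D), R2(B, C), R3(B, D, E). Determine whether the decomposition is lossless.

No

Chase test. Columns are A, B, C, D, E; row i has aⱼ where attribute j ∈ Ri, else bᵢⱼ.
Initial tableau (one row per fragment):
  row 1: a1 b12 a3 a4 b15
  row 2: b21 a2 a3 b24 b25
  row 3: b31 a2 b33 a4 a5
Rows 1 and 2 agree on C; apply C→E and equate their E entries.
Rows 2 and 3 agree on B; apply B→E and equate their E entries.
Rows 2 and 3 agree on B, E; apply B, E→D and equate their D entries.
No row becomes fully distinguished — the join is lossy.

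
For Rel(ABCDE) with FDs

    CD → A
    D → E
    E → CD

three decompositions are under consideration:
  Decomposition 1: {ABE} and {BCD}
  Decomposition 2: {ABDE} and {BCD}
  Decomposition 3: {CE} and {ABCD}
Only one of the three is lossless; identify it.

Decomposition 1: common = {B}, closure = {B} → lossy.
Decomposition 2: common = {BD}, closure = {ABCDE} → lossless.
Decomposition 3: common = {C}, closure = {C} → lossy.

Decomposition 2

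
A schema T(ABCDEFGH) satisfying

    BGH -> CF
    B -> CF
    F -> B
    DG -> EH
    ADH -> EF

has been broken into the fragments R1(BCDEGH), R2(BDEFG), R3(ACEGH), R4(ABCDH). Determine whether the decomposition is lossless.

Chase test. Columns are ABCDEFGH; row i has aⱼ where attribute j ∈ Ri, else bᵢⱼ.
Initial tableau (one row per fragment):
  row 1: b11 a2 a3 a4 a5 b16 a7 a8
  row 2: b21 a2 b23 a4 a5 a6 a7 b28
  row 3: a1 b32 a3 b34 a5 b36 a7 a8
  row 4: a1 a2 a3 a4 b45 b46 b47 a8
Rows 1 and 2 agree on B; apply B→CF and equate their CF entries.
Rows 1 and 4 agree on B; apply B→CF and equate their CF entries.
Rows 1 and 2 agree on DG; apply DG→EH and equate their EH entries.
No row becomes fully distinguished — the join is lossy.

No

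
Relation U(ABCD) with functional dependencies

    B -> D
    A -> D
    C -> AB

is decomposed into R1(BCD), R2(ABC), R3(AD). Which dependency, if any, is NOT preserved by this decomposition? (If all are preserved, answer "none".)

B → D lies within R1.
A → D lies within R3.
C → AB lies within R2.
Every dependency is enforceable on the fragments, so the decomposition is dependency-preserving.

none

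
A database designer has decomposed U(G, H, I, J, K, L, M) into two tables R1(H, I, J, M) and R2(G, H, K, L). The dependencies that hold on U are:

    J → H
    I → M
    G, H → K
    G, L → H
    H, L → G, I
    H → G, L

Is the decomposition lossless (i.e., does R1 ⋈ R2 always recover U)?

Common attributes: R1 ∩ R2 = {H}.
Closure of {H}: H → G, L applies, adding G, L; G, H → K applies, adding K; H, L → G, I applies, adding I; I → M applies, adding M. So (H)⁺ = {G, H, I, K, L, M}.
This closure contains every attribute of R2, so R1 ∩ R2 → R2. The join is lossless.

Yes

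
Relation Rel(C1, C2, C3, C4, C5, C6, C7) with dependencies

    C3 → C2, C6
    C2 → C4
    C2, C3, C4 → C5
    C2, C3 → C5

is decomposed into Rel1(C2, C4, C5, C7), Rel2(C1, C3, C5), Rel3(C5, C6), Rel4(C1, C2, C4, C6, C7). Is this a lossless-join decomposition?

No

Chase test. Columns are C1, C2, C3, C4, C5, C6, C7; row i has aⱼ where attribute j ∈ Reli, else bᵢⱼ.
Initial tableau (one row per fragment):
  row 1: b11 a2 b13 a4 a5 b16 a7
  row 2: a1 b22 a3 b24 a5 b26 b27
  row 3: b31 b32 b33 b34 a5 a6 b37
  row 4: a1 a2 b43 a4 b45 a6 a7
No row becomes fully distinguished — the join is lossy.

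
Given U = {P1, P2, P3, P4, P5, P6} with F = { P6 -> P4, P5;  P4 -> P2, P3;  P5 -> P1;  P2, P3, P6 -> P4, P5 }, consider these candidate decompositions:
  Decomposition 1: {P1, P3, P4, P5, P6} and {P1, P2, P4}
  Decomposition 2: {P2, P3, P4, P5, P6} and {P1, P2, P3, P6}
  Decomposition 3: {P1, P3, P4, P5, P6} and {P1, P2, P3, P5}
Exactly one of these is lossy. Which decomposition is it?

Decomposition 1: common = {P1, P4}, closure = {P1, P2, P3, P4} → lossless.
Decomposition 2: common = {P2, P3, P6}, closure = {P1, P2, P3, P4, P5, P6} → lossless.
Decomposition 3: common = {P1, P3, P5}, closure = {P1, P3, P5} → lossy.

Decomposition 3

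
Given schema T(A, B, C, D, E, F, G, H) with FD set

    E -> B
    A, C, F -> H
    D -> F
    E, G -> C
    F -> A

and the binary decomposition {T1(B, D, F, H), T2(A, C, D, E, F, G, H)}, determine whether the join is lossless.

No

Common attributes: T1 ∩ T2 = {D, F, H}.
Closure of {D, F, H}: F → A applies, adding A. So (D, F, H)⁺ = {A, D, F, H}.
The closure contains neither all of T1 = {B, D, F, H} nor all of T2 = {A, C, D, E, F, G, H}, so the common attributes are not a superkey of either fragment. The join is lossy.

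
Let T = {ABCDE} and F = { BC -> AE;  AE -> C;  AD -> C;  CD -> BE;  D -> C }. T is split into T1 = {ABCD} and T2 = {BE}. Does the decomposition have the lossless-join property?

No

Common attributes: T1 ∩ T2 = {B}.
No dependency enlarges {B}, so (B)⁺ = {B}.
The closure contains neither all of T1 = {ABCD} nor all of T2 = {BE}, so the common attributes are not a superkey of either fragment. The join is lossy.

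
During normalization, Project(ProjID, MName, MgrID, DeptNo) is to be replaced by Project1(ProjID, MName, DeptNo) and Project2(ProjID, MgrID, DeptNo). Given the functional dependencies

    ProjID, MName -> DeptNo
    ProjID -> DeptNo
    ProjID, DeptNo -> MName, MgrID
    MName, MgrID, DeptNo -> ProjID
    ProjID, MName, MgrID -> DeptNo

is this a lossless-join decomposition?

Common attributes: Project1 ∩ Project2 = {ProjID, DeptNo}.
Closure of {ProjID, DeptNo}: ProjID, DeptNo → MName, MgrID applies, adding MName, MgrID. So (ProjID, DeptNo)⁺ = {ProjID, MName, MgrID, DeptNo}.
This closure contains every attribute of Project1, so Project1 ∩ Project2 → Project1. The join is lossless.

Yes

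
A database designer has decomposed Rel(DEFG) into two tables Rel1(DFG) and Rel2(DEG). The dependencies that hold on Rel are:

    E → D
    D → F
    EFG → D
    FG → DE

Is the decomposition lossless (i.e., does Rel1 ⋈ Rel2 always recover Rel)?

Common attributes: Rel1 ∩ Rel2 = {DG}.
Closure of {DG}: D → F applies, adding F; FG → DE applies, adding E. So (DG)⁺ = {DEFG}.
This closure contains every attribute of Rel1, so Rel1 ∩ Rel2 → Rel1. The join is lossless.

Yes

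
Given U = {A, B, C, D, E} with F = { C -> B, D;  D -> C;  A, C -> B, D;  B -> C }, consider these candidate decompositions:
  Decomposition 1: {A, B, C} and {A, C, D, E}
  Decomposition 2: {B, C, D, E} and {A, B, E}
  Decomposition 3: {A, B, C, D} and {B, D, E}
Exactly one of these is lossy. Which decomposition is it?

Decomposition 1: common = {A, C}, closure = {A, B, C, D} → lossless.
Decomposition 2: common = {B, E}, closure = {B, C, D, E} → lossless.
Decomposition 3: common = {B, D}, closure = {B, C, D} → lossy.

Decomposition 3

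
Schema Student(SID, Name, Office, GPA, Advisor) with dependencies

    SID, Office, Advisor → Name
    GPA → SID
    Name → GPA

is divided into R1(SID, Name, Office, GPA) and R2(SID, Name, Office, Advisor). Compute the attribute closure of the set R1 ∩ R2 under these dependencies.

R1 ∩ R2 = {SID, Name, Office}.
Name → GPA applies, adding GPA
Closure: {SID, Name, Office, GPA}.

SID, Name, Office, GPA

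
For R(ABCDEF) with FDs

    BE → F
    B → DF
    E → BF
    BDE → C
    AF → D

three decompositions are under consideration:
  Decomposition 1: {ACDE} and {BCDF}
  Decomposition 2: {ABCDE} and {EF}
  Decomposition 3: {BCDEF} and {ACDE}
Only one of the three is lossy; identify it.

Decomposition 1

Decomposition 1: common = {CD}, closure = {CD} → lossy.
Decomposition 2: common = {E}, closure = {BCDEF} → lossless.
Decomposition 3: common = {CDE}, closure = {BCDEF} → lossless.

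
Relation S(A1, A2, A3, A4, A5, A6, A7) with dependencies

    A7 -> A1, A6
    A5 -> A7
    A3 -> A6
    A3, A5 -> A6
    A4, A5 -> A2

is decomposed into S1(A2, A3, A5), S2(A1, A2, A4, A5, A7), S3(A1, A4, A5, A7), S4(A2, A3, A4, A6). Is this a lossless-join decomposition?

No

Chase test. Columns are A1, A2, A3, A4, A5, A6, A7; row i has aⱼ where attribute j ∈ Si, else bᵢⱼ.
Initial tableau (one row per fragment):
  row 1: b11 a2 a3 b14 a5 b16 b17
  row 2: a1 a2 b23 a4 a5 b26 a7
  row 3: a1 b32 b33 a4 a5 b36 a7
  row 4: b41 a2 a3 a4 b45 a6 b47
Rows 2 and 3 agree on A7; apply A7→A1, A6 and equate their A1, A6 entries.
Rows 1 and 2 agree on A5; apply A5→A7 and equate their A7 entries.
Rows 1 and 4 agree on A3; apply A3→A6 and equate their A6 entries.
Rows 2 and 3 agree on A4, A5; apply A4, A5→A2 and equate their A2 entries.
Rows 1 and 2 agree on A7; apply A7→A1, A6 and equate their A1, A6 entries.
No row becomes fully distinguished — the join is lossy.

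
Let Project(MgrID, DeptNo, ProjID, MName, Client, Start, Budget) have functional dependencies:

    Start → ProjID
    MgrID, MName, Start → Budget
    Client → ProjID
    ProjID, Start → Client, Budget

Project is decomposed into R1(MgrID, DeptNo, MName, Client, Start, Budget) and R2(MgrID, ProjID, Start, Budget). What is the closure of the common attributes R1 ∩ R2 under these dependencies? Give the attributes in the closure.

R1 ∩ R2 = {MgrID, Start, Budget}.
Start → ProjID applies, adding ProjID
ProjID, Start → Client, Budget applies, adding Client
Closure: {MgrID, ProjID, Client, Start, Budget}.

MgrID, ProjID, Client, Start, Budget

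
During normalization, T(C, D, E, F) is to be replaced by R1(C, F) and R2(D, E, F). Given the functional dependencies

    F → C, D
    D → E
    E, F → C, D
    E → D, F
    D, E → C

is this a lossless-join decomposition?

Yes

Common attributes: R1 ∩ R2 = {F}.
Closure of {F}: F → C, D applies, adding C, D; D → E applies, adding E. So (F)⁺ = {C, D, E, F}.
This closure contains every attribute of R1, so R1 ∩ R2 → R1. The join is lossless.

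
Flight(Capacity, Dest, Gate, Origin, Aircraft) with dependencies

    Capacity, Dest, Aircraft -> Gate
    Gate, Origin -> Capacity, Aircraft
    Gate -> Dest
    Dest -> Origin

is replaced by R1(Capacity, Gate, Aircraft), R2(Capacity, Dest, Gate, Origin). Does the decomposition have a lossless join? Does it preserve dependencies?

lossless but not dependency-preserving

Lossless test: (Capacity, Gate)⁺ = {Capacity, Dest, Gate, Origin, Aircraft}, which contains all of one fragment — lossless.
Dependency preservation: the restricted closure of {Capacity, Dest, Aircraft} across the fragments never reaches {Gate}, so Capacity, Dest, Aircraft → Gate cannot be enforced without a join — not preserved.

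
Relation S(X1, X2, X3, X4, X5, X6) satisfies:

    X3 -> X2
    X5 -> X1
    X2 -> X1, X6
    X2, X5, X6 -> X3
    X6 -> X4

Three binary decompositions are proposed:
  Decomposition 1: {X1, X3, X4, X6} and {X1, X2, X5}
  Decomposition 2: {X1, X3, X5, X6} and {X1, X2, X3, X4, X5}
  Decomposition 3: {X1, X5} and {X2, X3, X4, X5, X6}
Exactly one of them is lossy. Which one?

Decomposition 1: common = {X1}, closure = {X1} → lossy.
Decomposition 2: common = {X1, X3, X5}, closure = {X1, X2, X3, X4, X5, X6} → lossless.
Decomposition 3: common = {X5}, closure = {X1, X5} → lossless.

Decomposition 1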